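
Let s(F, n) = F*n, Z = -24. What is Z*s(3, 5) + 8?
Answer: -352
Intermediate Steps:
Z*s(3, 5) + 8 = -72*5 + 8 = -24*15 + 8 = -360 + 8 = -352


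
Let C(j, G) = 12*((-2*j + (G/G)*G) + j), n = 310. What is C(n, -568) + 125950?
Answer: 115414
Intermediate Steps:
C(j, G) = -12*j + 12*G (C(j, G) = 12*((-2*j + 1*G) + j) = 12*((-2*j + G) + j) = 12*((G - 2*j) + j) = 12*(G - j) = -12*j + 12*G)
C(n, -568) + 125950 = (-12*310 + 12*(-568)) + 125950 = (-3720 - 6816) + 125950 = -10536 + 125950 = 115414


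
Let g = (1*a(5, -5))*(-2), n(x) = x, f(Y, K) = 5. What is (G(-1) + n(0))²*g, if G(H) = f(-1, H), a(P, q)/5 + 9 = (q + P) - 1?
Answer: 2500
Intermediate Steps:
a(P, q) = -50 + 5*P + 5*q (a(P, q) = -45 + 5*((q + P) - 1) = -45 + 5*((P + q) - 1) = -45 + 5*(-1 + P + q) = -45 + (-5 + 5*P + 5*q) = -50 + 5*P + 5*q)
G(H) = 5
g = 100 (g = (1*(-50 + 5*5 + 5*(-5)))*(-2) = (1*(-50 + 25 - 25))*(-2) = (1*(-50))*(-2) = -50*(-2) = 100)
(G(-1) + n(0))²*g = (5 + 0)²*100 = 5²*100 = 25*100 = 2500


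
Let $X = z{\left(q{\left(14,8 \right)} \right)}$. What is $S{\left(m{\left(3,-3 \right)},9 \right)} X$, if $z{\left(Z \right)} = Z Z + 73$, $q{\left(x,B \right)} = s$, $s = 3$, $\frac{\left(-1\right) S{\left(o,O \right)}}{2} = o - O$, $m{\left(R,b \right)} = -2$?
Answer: $1804$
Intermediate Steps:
$S{\left(o,O \right)} = - 2 o + 2 O$ ($S{\left(o,O \right)} = - 2 \left(o - O\right) = - 2 o + 2 O$)
$q{\left(x,B \right)} = 3$
$z{\left(Z \right)} = 73 + Z^{2}$ ($z{\left(Z \right)} = Z^{2} + 73 = 73 + Z^{2}$)
$X = 82$ ($X = 73 + 3^{2} = 73 + 9 = 82$)
$S{\left(m{\left(3,-3 \right)},9 \right)} X = \left(\left(-2\right) \left(-2\right) + 2 \cdot 9\right) 82 = \left(4 + 18\right) 82 = 22 \cdot 82 = 1804$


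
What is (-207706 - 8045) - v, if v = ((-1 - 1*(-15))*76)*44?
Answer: -262567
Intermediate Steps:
v = 46816 (v = ((-1 + 15)*76)*44 = (14*76)*44 = 1064*44 = 46816)
(-207706 - 8045) - v = (-207706 - 8045) - 1*46816 = -215751 - 46816 = -262567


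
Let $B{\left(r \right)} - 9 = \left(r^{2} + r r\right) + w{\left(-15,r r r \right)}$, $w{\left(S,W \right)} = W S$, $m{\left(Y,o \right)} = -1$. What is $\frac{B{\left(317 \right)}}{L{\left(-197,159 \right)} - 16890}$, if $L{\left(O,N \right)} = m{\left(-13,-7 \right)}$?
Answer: $\frac{477624208}{16891} \approx 28277.0$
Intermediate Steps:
$L{\left(O,N \right)} = -1$
$w{\left(S,W \right)} = S W$
$B{\left(r \right)} = 9 - 15 r^{3} + 2 r^{2}$ ($B{\left(r \right)} = 9 - \left(- r^{2} - r r + 15 r r r\right) = 9 + \left(\left(r^{2} + r^{2}\right) - 15 r^{2} r\right) = 9 - \left(- 2 r^{2} + 15 r^{3}\right) = 9 - 15 r^{3} + 2 r^{2}$)
$\frac{B{\left(317 \right)}}{L{\left(-197,159 \right)} - 16890} = \frac{9 - 15 \cdot 317^{3} + 2 \cdot 317^{2}}{-1 - 16890} = \frac{9 - 477825195 + 2 \cdot 100489}{-16891} = \left(9 - 477825195 + 200978\right) \left(- \frac{1}{16891}\right) = \left(-477624208\right) \left(- \frac{1}{16891}\right) = \frac{477624208}{16891}$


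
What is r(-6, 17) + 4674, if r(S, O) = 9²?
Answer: 4755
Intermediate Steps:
r(S, O) = 81
r(-6, 17) + 4674 = 81 + 4674 = 4755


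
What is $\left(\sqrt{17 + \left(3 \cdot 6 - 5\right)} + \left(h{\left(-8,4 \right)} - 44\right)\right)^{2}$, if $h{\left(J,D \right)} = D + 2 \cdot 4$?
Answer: $\left(32 - \sqrt{30}\right)^{2} \approx 703.46$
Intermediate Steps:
$h{\left(J,D \right)} = 8 + D$ ($h{\left(J,D \right)} = D + 8 = 8 + D$)
$\left(\sqrt{17 + \left(3 \cdot 6 - 5\right)} + \left(h{\left(-8,4 \right)} - 44\right)\right)^{2} = \left(\sqrt{17 + \left(3 \cdot 6 - 5\right)} + \left(\left(8 + 4\right) - 44\right)\right)^{2} = \left(\sqrt{17 + \left(18 - 5\right)} + \left(12 - 44\right)\right)^{2} = \left(\sqrt{17 + 13} - 32\right)^{2} = \left(\sqrt{30} - 32\right)^{2} = \left(-32 + \sqrt{30}\right)^{2}$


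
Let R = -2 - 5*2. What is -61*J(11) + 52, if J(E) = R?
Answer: 784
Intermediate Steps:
R = -12 (R = -2 - 10 = -12)
J(E) = -12
-61*J(11) + 52 = -61*(-12) + 52 = 732 + 52 = 784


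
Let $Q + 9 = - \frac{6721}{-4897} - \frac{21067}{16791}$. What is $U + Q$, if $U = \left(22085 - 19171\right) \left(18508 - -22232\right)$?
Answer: $\frac{9761514534179189}{82225527} \approx 1.1872 \cdot 10^{8}$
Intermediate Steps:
$U = 118716360$ ($U = 2914 \left(18508 + 22232\right) = 2914 \cdot 40740 = 118716360$)
$Q = - \frac{730342531}{82225527}$ ($Q = -9 - \left(- \frac{6721}{4897} + \frac{21067}{16791}\right) = -9 - - \frac{9687212}{82225527} = -9 + \left(\frac{6721}{4897} - \frac{21067}{16791}\right) = -9 + \frac{9687212}{82225527} = - \frac{730342531}{82225527} \approx -8.8822$)
$U + Q = 118716360 - \frac{730342531}{82225527} = \frac{9761514534179189}{82225527}$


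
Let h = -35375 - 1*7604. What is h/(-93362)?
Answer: 42979/93362 ≈ 0.46035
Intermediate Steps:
h = -42979 (h = -35375 - 7604 = -42979)
h/(-93362) = -42979/(-93362) = -42979*(-1/93362) = 42979/93362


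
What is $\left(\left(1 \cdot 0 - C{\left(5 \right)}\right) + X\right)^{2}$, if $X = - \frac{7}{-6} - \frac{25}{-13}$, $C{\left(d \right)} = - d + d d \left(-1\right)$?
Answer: $\frac{6661561}{6084} \approx 1094.9$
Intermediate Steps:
$C{\left(d \right)} = - d - d^{2}$ ($C{\left(d \right)} = - d + d^{2} \left(-1\right) = - d - d^{2}$)
$X = \frac{241}{78}$ ($X = \left(-7\right) \left(- \frac{1}{6}\right) - - \frac{25}{13} = \frac{7}{6} + \frac{25}{13} = \frac{241}{78} \approx 3.0897$)
$\left(\left(1 \cdot 0 - C{\left(5 \right)}\right) + X\right)^{2} = \left(\left(1 \cdot 0 - \left(-1\right) 5 \left(1 + 5\right)\right) + \frac{241}{78}\right)^{2} = \left(\left(0 - \left(-1\right) 5 \cdot 6\right) + \frac{241}{78}\right)^{2} = \left(\left(0 - -30\right) + \frac{241}{78}\right)^{2} = \left(\left(0 + 30\right) + \frac{241}{78}\right)^{2} = \left(30 + \frac{241}{78}\right)^{2} = \left(\frac{2581}{78}\right)^{2} = \frac{6661561}{6084}$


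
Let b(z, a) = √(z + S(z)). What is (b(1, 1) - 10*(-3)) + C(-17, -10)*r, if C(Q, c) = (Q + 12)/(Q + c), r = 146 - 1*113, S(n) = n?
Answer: 325/9 + √2 ≈ 37.525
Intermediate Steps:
r = 33 (r = 146 - 113 = 33)
b(z, a) = √2*√z (b(z, a) = √(z + z) = √(2*z) = √2*√z)
C(Q, c) = (12 + Q)/(Q + c)
(b(1, 1) - 10*(-3)) + C(-17, -10)*r = (√2*√1 - 10*(-3)) + ((12 - 17)/(-17 - 10))*33 = (√2*1 + 30) + (-5/(-27))*33 = (√2 + 30) - 1/27*(-5)*33 = (30 + √2) + (5/27)*33 = (30 + √2) + 55/9 = 325/9 + √2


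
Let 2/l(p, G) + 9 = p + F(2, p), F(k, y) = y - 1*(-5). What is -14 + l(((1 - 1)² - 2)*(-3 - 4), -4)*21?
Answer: -49/4 ≈ -12.250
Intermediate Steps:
F(k, y) = 5 + y (F(k, y) = y + 5 = 5 + y)
l(p, G) = 2/(-4 + 2*p) (l(p, G) = 2/(-9 + (p + (5 + p))) = 2/(-9 + (5 + 2*p)) = 2/(-4 + 2*p))
-14 + l(((1 - 1)² - 2)*(-3 - 4), -4)*21 = -14 + 21/(-2 + ((1 - 1)² - 2)*(-3 - 4)) = -14 + 21/(-2 + (0² - 2)*(-7)) = -14 + 21/(-2 + (0 - 2)*(-7)) = -14 + 21/(-2 - 2*(-7)) = -14 + 21/(-2 + 14) = -14 + 21/12 = -14 + (1/12)*21 = -14 + 7/4 = -49/4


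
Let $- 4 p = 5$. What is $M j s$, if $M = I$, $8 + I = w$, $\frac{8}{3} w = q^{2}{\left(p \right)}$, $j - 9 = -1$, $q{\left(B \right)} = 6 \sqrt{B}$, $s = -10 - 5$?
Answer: $2985$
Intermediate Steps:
$s = -15$ ($s = -10 - 5 = -15$)
$p = - \frac{5}{4}$ ($p = \left(- \frac{1}{4}\right) 5 = - \frac{5}{4} \approx -1.25$)
$j = 8$ ($j = 9 - 1 = 8$)
$w = - \frac{135}{8}$ ($w = \frac{3 \left(6 \sqrt{- \frac{5}{4}}\right)^{2}}{8} = \frac{3 \left(6 \frac{i \sqrt{5}}{2}\right)^{2}}{8} = \frac{3 \left(3 i \sqrt{5}\right)^{2}}{8} = \frac{3}{8} \left(-45\right) = - \frac{135}{8} \approx -16.875$)
$I = - \frac{199}{8}$ ($I = -8 - \frac{135}{8} = - \frac{199}{8} \approx -24.875$)
$M = - \frac{199}{8} \approx -24.875$
$M j s = \left(- \frac{199}{8}\right) 8 \left(-15\right) = \left(-199\right) \left(-15\right) = 2985$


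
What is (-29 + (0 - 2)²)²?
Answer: 625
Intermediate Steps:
(-29 + (0 - 2)²)² = (-29 + (-2)²)² = (-29 + 4)² = (-25)² = 625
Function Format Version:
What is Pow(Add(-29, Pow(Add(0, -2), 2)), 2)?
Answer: 625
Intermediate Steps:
Pow(Add(-29, Pow(Add(0, -2), 2)), 2) = Pow(Add(-29, Pow(-2, 2)), 2) = Pow(Add(-29, 4), 2) = Pow(-25, 2) = 625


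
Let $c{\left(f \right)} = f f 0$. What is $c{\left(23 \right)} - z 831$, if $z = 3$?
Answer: $-2493$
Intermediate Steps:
$c{\left(f \right)} = 0$ ($c{\left(f \right)} = f^{2} \cdot 0 = 0$)
$c{\left(23 \right)} - z 831 = 0 - 3 \cdot 831 = 0 - 2493 = -2493$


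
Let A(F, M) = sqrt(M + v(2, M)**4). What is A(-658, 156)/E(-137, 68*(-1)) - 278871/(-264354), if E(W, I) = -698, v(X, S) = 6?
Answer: 92957/88118 - 11*sqrt(3)/349 ≈ 1.0003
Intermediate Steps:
A(F, M) = sqrt(1296 + M) (A(F, M) = sqrt(M + 6**4) = sqrt(M + 1296) = sqrt(1296 + M))
A(-658, 156)/E(-137, 68*(-1)) - 278871/(-264354) = sqrt(1296 + 156)/(-698) - 278871/(-264354) = sqrt(1452)*(-1/698) - 278871*(-1/264354) = (22*sqrt(3))*(-1/698) + 92957/88118 = -11*sqrt(3)/349 + 92957/88118 = 92957/88118 - 11*sqrt(3)/349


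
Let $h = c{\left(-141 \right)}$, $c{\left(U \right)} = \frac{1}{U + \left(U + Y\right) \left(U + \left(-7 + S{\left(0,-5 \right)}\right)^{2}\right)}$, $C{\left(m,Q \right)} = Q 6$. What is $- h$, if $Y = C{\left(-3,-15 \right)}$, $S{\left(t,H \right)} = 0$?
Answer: $- \frac{1}{21111} \approx -4.7369 \cdot 10^{-5}$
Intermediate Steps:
$C{\left(m,Q \right)} = 6 Q$
$Y = -90$ ($Y = 6 \left(-15\right) = -90$)
$c{\left(U \right)} = \frac{1}{U + \left(-90 + U\right) \left(49 + U\right)}$ ($c{\left(U \right)} = \frac{1}{U + \left(U - 90\right) \left(U + \left(-7 + 0\right)^{2}\right)} = \frac{1}{U + \left(-90 + U\right) \left(U + \left(-7\right)^{2}\right)} = \frac{1}{U + \left(-90 + U\right) \left(U + 49\right)} = \frac{1}{U + \left(-90 + U\right) \left(49 + U\right)}$)
$h = \frac{1}{21111}$ ($h = \frac{1}{-4410 + \left(-141\right)^{2} - -5640} = \frac{1}{-4410 + 19881 + 5640} = \frac{1}{21111} \approx 4.7369 \cdot 10^{-5}$)
$- h = \left(-1\right) \frac{1}{21111} = - \frac{1}{21111}$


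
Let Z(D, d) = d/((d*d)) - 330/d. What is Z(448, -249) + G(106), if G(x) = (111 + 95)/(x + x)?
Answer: 60521/26394 ≈ 2.2930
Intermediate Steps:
Z(D, d) = -329/d (Z(D, d) = d/(d²) - 330/d = d/d² - 330/d = 1/d - 330/d = -329/d)
G(x) = 103/x (G(x) = 206/((2*x)) = 206*(1/(2*x)) = 103/x)
Z(448, -249) + G(106) = -329/(-249) + 103/106 = -329*(-1/249) + 103*(1/106) = 329/249 + 103/106 = 60521/26394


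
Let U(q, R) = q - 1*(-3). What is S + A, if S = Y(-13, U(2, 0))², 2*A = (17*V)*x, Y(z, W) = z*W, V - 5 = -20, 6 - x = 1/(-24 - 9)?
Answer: 76035/22 ≈ 3456.1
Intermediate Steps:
x = 199/33 (x = 6 - 1/(-24 - 9) = 6 - 1/(-33) = 6 - 1*(-1/33) = 6 + 1/33 = 199/33 ≈ 6.0303)
V = -15 (V = 5 - 20 = -15)
U(q, R) = 3 + q (U(q, R) = q + 3 = 3 + q)
Y(z, W) = W*z
A = -16915/22 (A = ((17*(-15))*(199/33))/2 = (-255*199/33)/2 = (½)*(-16915/11) = -16915/22 ≈ -768.86)
S = 4225 (S = ((3 + 2)*(-13))² = (5*(-13))² = (-65)² = 4225)
S + A = 4225 - 16915/22 = 76035/22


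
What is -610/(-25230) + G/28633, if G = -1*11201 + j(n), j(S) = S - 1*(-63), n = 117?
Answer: -26059370/72241059 ≈ -0.36073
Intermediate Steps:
j(S) = 63 + S (j(S) = S + 63 = 63 + S)
G = -11021 (G = -1*11201 + (63 + 117) = -11201 + 180 = -11021)
-610/(-25230) + G/28633 = -610/(-25230) - 11021/28633 = -610*(-1/25230) - 11021*1/28633 = 61/2523 - 11021/28633 = -26059370/72241059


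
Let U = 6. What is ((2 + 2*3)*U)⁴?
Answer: 5308416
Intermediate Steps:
((2 + 2*3)*U)⁴ = ((2 + 2*3)*6)⁴ = ((2 + 6)*6)⁴ = (8*6)⁴ = 48⁴ = 5308416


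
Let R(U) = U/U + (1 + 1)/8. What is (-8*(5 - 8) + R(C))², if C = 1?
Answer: 10201/16 ≈ 637.56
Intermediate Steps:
R(U) = 5/4 (R(U) = 1 + 2*(⅛) = 1 + ¼ = 5/4)
(-8*(5 - 8) + R(C))² = (-8*(5 - 8) + 5/4)² = (-8*(-3) + 5/4)² = (24 + 5/4)² = (101/4)² = 10201/16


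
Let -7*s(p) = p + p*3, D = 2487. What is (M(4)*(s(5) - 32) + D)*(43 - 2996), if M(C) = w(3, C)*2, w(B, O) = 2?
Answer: -48526649/7 ≈ -6.9324e+6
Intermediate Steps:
M(C) = 4 (M(C) = 2*2 = 4)
s(p) = -4*p/7 (s(p) = -(p + p*3)/7 = -(p + 3*p)/7 = -4*p/7)
(M(4)*(s(5) - 32) + D)*(43 - 2996) = (4*(-4/7*5 - 32) + 2487)*(43 - 2996) = (4*(-20/7 - 32) + 2487)*(-2953) = (4*(-244/7) + 2487)*(-2953) = (-976/7 + 2487)*(-2953) = (16433/7)*(-2953) = -48526649/7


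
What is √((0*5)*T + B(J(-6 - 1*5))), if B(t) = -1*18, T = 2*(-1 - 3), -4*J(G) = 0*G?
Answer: 3*I*√2 ≈ 4.2426*I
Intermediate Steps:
J(G) = 0 (J(G) = -0*G = -¼*0 = 0)
T = -8 (T = 2*(-4) = -8)
B(t) = -18
√((0*5)*T + B(J(-6 - 1*5))) = √((0*5)*(-8) - 18) = √(0*(-8) - 18) = √(0 - 18) = √(-18) = 3*I*√2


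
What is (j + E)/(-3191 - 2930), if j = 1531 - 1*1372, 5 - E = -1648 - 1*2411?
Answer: -4223/6121 ≈ -0.68992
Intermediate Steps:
E = 4064 (E = 5 - (-1648 - 1*2411) = 5 - (-1648 - 2411) = 5 - 1*(-4059) = 5 + 4059 = 4064)
j = 159 (j = 1531 - 1372 = 159)
(j + E)/(-3191 - 2930) = (159 + 4064)/(-3191 - 2930) = 4223/(-6121) = 4223*(-1/6121) = -4223/6121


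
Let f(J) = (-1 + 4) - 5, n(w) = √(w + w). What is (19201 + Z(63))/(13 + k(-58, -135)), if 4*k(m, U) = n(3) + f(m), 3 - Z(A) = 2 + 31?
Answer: 1917100/1247 - 38342*√6/1247 ≈ 1462.1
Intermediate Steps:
n(w) = √2*√w (n(w) = √(2*w) = √2*√w)
f(J) = -2 (f(J) = 3 - 5 = -2)
Z(A) = -30 (Z(A) = 3 - (2 + 31) = 3 - 1*33 = 3 - 33 = -30)
k(m, U) = -½ + √6/4 (k(m, U) = (√2*√3 - 2)/4 = (√6 - 2)/4 = (-2 + √6)/4 = -½ + √6/4)
(19201 + Z(63))/(13 + k(-58, -135)) = (19201 - 30)/(13 + (-½ + √6/4)) = 19171/(25/2 + √6/4)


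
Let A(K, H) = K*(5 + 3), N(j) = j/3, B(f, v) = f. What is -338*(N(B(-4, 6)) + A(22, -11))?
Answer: -177112/3 ≈ -59037.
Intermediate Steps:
N(j) = j/3 (N(j) = j*(⅓) = j/3)
A(K, H) = 8*K (A(K, H) = K*8 = 8*K)
-338*(N(B(-4, 6)) + A(22, -11)) = -338*((⅓)*(-4) + 8*22) = -338*(-4/3 + 176) = -338*524/3 = -177112/3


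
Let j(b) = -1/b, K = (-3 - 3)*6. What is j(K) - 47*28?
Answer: -47375/36 ≈ -1316.0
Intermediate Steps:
K = -36 (K = -6*6 = -36)
j(K) - 47*28 = -1/(-36) - 47*28 = -1*(-1/36) - 1316 = 1/36 - 1316 = -47375/36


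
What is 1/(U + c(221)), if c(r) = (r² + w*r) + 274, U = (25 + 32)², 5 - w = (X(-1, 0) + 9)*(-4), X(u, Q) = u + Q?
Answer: 1/60541 ≈ 1.6518e-5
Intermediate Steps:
X(u, Q) = Q + u
w = 37 (w = 5 - ((0 - 1) + 9)*(-4) = 5 - (-1 + 9)*(-4) = 5 - 8*(-4) = 5 - 1*(-32) = 5 + 32 = 37)
U = 3249 (U = 57² = 3249)
c(r) = 274 + r² + 37*r (c(r) = (r² + 37*r) + 274 = 274 + r² + 37*r)
1/(U + c(221)) = 1/(3249 + (274 + 221² + 37*221)) = 1/(3249 + (274 + 48841 + 8177)) = 1/(3249 + 57292) = 1/60541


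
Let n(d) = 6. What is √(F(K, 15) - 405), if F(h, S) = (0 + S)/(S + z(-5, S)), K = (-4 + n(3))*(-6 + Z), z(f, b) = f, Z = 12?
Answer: I*√1614/2 ≈ 20.087*I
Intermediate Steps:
K = 12 (K = (-4 + 6)*(-6 + 12) = 2*6 = 12)
F(h, S) = S/(-5 + S) (F(h, S) = (0 + S)/(S - 5) = S/(-5 + S))
√(F(K, 15) - 405) = √(15/(-5 + 15) - 405) = √(15/10 - 405) = √(15*(⅒) - 405) = √(3/2 - 405) = √(-807/2) = I*√1614/2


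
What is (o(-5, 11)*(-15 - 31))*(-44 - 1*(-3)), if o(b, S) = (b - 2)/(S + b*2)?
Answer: -13202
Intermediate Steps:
o(b, S) = (-2 + b)/(S + 2*b)
(o(-5, 11)*(-15 - 31))*(-44 - 1*(-3)) = (((-2 - 5)/(11 + 2*(-5)))*(-15 - 31))*(-44 - 1*(-3)) = ((-7/(11 - 10))*(-46))*(-44 + 3) = ((-7/1)*(-46))*(-41) = ((1*(-7))*(-46))*(-41) = -7*(-46)*(-41) = 322*(-41) = -13202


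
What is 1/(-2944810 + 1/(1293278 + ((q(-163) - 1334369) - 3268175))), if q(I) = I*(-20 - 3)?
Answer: -3305517/9734119516771 ≈ -3.3958e-7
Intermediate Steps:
q(I) = -23*I (q(I) = I*(-23) = -23*I)
1/(-2944810 + 1/(1293278 + ((q(-163) - 1334369) - 3268175))) = 1/(-2944810 + 1/(1293278 + ((-23*(-163) - 1334369) - 3268175))) = 1/(-2944810 + 1/(1293278 + ((3749 - 1334369) - 3268175))) = 1/(-2944810 + 1/(1293278 + (-1330620 - 3268175))) = 1/(-2944810 + 1/(1293278 - 4598795)) = 1/(-2944810 + 1/(-3305517)) = 1/(-2944810 - 1/3305517) = 1/(-9734119516771/3305517) = -3305517/9734119516771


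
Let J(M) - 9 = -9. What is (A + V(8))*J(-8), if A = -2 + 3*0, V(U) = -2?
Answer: 0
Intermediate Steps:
J(M) = 0 (J(M) = 9 - 9 = 0)
A = -2 (A = -2 + 0 = -2)
(A + V(8))*J(-8) = (-2 - 2)*0 = -4*0 = 0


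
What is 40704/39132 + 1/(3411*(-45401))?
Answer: 175098217217/168335875557 ≈ 1.0402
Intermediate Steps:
40704/39132 + 1/(3411*(-45401)) = 40704*(1/39132) + (1/3411)*(-1/45401) = 3392/3261 - 1/154862811 = 175098217217/168335875557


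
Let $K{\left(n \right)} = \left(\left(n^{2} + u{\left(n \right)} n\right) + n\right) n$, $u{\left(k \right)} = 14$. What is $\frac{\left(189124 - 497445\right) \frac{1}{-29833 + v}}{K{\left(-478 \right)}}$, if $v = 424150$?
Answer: $\frac{308321}{41714043073164} \approx 7.3913 \cdot 10^{-9}$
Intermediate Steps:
$K{\left(n \right)} = n \left(n^{2} + 15 n\right)$ ($K{\left(n \right)} = \left(\left(n^{2} + 14 n\right) + n\right) n = \left(n^{2} + 15 n\right) n = n \left(n^{2} + 15 n\right)$)
$\frac{\left(189124 - 497445\right) \frac{1}{-29833 + v}}{K{\left(-478 \right)}} = \frac{\left(189124 - 497445\right) \frac{1}{-29833 + 424150}}{\left(-478\right)^{2} \left(15 - 478\right)} = \frac{\left(-308321\right) \frac{1}{394317}}{228484 \left(-463\right)} = \frac{\left(-308321\right) \frac{1}{394317}}{-105788092} = \left(- \frac{308321}{394317}\right) \left(- \frac{1}{105788092}\right) = \frac{308321}{41714043073164}$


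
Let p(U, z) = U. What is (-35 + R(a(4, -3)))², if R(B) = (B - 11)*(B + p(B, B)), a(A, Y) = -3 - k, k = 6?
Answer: 105625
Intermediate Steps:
a(A, Y) = -9 (a(A, Y) = -3 - 1*6 = -3 - 6 = -9)
R(B) = 2*B*(-11 + B) (R(B) = (B - 11)*(B + B) = (-11 + B)*(2*B) = 2*B*(-11 + B))
(-35 + R(a(4, -3)))² = (-35 + 2*(-9)*(-11 - 9))² = (-35 + 2*(-9)*(-20))² = (-35 + 360)² = 325² = 105625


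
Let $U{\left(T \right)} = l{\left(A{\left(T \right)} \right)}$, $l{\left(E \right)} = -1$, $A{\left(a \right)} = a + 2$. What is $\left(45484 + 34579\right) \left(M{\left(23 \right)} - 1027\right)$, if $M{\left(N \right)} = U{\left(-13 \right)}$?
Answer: $-82304764$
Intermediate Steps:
$A{\left(a \right)} = 2 + a$
$U{\left(T \right)} = -1$
$M{\left(N \right)} = -1$
$\left(45484 + 34579\right) \left(M{\left(23 \right)} - 1027\right) = \left(45484 + 34579\right) \left(-1 - 1027\right) = 80063 \left(-1028\right) = -82304764$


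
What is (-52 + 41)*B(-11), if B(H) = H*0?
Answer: 0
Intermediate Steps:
B(H) = 0
(-52 + 41)*B(-11) = (-52 + 41)*0 = -11*0 = 0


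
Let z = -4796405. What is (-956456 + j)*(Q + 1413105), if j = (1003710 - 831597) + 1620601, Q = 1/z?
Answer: 5668009448533045192/4796405 ≈ 1.1817e+12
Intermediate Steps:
Q = -1/4796405 (Q = 1/(-4796405) = -1/4796405 ≈ -2.0849e-7)
j = 1792714 (j = 172113 + 1620601 = 1792714)
(-956456 + j)*(Q + 1413105) = (-956456 + 1792714)*(-1/4796405 + 1413105) = 836258*(6777823887524/4796405) = 5668009448533045192/4796405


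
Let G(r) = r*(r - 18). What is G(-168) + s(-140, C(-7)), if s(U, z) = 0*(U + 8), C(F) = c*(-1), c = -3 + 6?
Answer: 31248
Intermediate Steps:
c = 3
C(F) = -3 (C(F) = 3*(-1) = -3)
G(r) = r*(-18 + r)
s(U, z) = 0 (s(U, z) = 0*(8 + U) = 0)
G(-168) + s(-140, C(-7)) = -168*(-18 - 168) + 0 = -168*(-186) + 0 = 31248 + 0 = 31248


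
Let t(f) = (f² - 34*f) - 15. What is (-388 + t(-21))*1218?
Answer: 915936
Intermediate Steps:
t(f) = -15 + f² - 34*f
(-388 + t(-21))*1218 = (-388 + (-15 + (-21)² - 34*(-21)))*1218 = (-388 + (-15 + 441 + 714))*1218 = (-388 + 1140)*1218 = 752*1218 = 915936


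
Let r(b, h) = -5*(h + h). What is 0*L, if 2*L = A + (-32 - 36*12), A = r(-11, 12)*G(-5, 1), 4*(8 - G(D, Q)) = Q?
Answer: 0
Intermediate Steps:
G(D, Q) = 8 - Q/4
r(b, h) = -10*h
A = -930 (A = (-10*12)*(8 - ¼*1) = -120*(8 - ¼) = -120*31/4 = -930)
L = -697 (L = (-930 + (-32 - 36*12))/2 = (-930 + (-32 - 432))/2 = (-930 - 464)/2 = (½)*(-1394) = -697)
0*L = 0*(-697) = 0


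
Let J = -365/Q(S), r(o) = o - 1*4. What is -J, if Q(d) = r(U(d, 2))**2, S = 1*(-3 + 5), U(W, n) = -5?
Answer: 365/81 ≈ 4.5062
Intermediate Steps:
r(o) = -4 + o (r(o) = o - 4 = -4 + o)
S = 2 (S = 1*2 = 2)
Q(d) = 81 (Q(d) = (-4 - 5)**2 = (-9)**2 = 81)
J = -365/81 ≈ -4.5062
-J = -1*(-365/81) = 365/81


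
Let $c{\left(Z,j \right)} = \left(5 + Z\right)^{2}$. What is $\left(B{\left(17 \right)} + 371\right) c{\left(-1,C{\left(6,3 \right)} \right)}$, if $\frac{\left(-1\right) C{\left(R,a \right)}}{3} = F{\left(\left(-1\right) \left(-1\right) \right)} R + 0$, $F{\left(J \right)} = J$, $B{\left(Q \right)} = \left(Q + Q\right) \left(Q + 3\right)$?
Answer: $16816$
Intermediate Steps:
$B{\left(Q \right)} = 2 Q \left(3 + Q\right)$
$C{\left(R,a \right)} = - 3 R$ ($C{\left(R,a \right)} = - 3 \left(\left(-1\right) \left(-1\right) R + 0\right) = - 3 \left(1 R + 0\right) = - 3 \left(R + 0\right) = - 3 R$)
$\left(B{\left(17 \right)} + 371\right) c{\left(-1,C{\left(6,3 \right)} \right)} = \left(2 \cdot 17 \left(3 + 17\right) + 371\right) \left(5 - 1\right)^{2} = \left(2 \cdot 17 \cdot 20 + 371\right) 4^{2} = \left(680 + 371\right) 16 = 1051 \cdot 16 = 16816$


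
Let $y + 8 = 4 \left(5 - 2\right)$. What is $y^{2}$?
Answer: $16$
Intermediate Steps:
$y = 4$ ($y = -8 + 4 \left(5 - 2\right) = -8 + 4 \cdot 3 = -8 + 12 = 4$)
$y^{2} = 4^{2} = 16$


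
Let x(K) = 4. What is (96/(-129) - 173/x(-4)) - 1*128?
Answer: -29583/172 ≈ -171.99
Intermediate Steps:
(96/(-129) - 173/x(-4)) - 1*128 = (96/(-129) - 173/4) - 1*128 = (96*(-1/129) - 173*1/4) - 128 = (-32/43 - 173/4) - 128 = -7567/172 - 128 = -29583/172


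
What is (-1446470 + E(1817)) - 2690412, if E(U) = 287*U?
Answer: -3615403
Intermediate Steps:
(-1446470 + E(1817)) - 2690412 = (-1446470 + 287*1817) - 2690412 = (-1446470 + 521479) - 2690412 = -924991 - 2690412 = -3615403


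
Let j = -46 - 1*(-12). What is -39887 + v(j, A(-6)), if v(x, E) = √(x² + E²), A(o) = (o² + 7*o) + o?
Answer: -39887 + 10*√13 ≈ -39851.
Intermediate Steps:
A(o) = o² + 8*o
j = -34 (j = -46 + 12 = -34)
v(x, E) = √(E² + x²)
-39887 + v(j, A(-6)) = -39887 + √((-6*(8 - 6))² + (-34)²) = -39887 + √((-6*2)² + 1156) = -39887 + √((-12)² + 1156) = -39887 + √(144 + 1156) = -39887 + √1300 = -39887 + 10*√13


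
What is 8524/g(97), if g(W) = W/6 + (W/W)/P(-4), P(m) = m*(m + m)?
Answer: 818304/1555 ≈ 526.24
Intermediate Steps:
P(m) = 2*m**2 (P(m) = m*(2*m) = 2*m**2)
g(W) = 1/32 + W/6 (g(W) = W/6 + (W/W)/((2*(-4)**2)) = W*(1/6) + 1/(2*16) = W/6 + 1/32 = 1/32 + W/6)
8524/g(97) = 8524/(1/32 + (1/6)*97) = 8524/(1/32 + 97/6) = 8524/(1555/96) = 8524*(96/1555) = 818304/1555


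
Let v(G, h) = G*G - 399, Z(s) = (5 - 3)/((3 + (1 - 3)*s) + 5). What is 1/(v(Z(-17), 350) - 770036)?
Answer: -441/339761834 ≈ -1.2980e-6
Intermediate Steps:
Z(s) = 2/(8 - 2*s) (Z(s) = 2/((3 - 2*s) + 5) = 2/(8 - 2*s))
v(G, h) = -399 + G**2 (v(G, h) = G**2 - 399 = -399 + G**2)
1/(v(Z(-17), 350) - 770036) = 1/((-399 + (-1/(-4 - 17))**2) - 770036) = 1/((-399 + (-1/(-21))**2) - 770036) = 1/((-399 + (-1*(-1/21))**2) - 770036) = 1/((-399 + (1/21)**2) - 770036) = 1/((-399 + 1/441) - 770036) = 1/(-175958/441 - 770036) = 1/(-339761834/441) = -441/339761834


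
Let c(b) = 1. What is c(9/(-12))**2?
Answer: 1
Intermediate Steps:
c(9/(-12))**2 = 1**2 = 1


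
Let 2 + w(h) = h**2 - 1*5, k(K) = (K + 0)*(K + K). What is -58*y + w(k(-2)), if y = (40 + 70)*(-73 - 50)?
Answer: 784797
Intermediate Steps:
y = -13530 (y = 110*(-123) = -13530)
k(K) = 2*K**2 (k(K) = K*(2*K) = 2*K**2)
w(h) = -7 + h**2 (w(h) = -2 + (h**2 - 1*5) = -2 + (h**2 - 5) = -2 + (-5 + h**2) = -7 + h**2)
-58*y + w(k(-2)) = -58*(-13530) + (-7 + (2*(-2)**2)**2) = 784740 + (-7 + (2*4)**2) = 784740 + (-7 + 8**2) = 784740 + (-7 + 64) = 784740 + 57 = 784797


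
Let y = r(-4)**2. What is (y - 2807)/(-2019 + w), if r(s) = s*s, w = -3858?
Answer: 2551/5877 ≈ 0.43406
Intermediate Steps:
r(s) = s**2
y = 256 (y = ((-4)**2)**2 = 16**2 = 256)
(y - 2807)/(-2019 + w) = (256 - 2807)/(-2019 - 3858) = -2551/(-5877) = -2551*(-1/5877) = 2551/5877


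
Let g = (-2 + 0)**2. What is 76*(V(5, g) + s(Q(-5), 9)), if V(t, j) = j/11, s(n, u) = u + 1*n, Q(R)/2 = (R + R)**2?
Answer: 175028/11 ≈ 15912.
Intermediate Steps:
g = 4 (g = (-2)**2 = 4)
Q(R) = 8*R**2 (Q(R) = 2*(R + R)**2 = 2*(2*R)**2 = 2*(4*R**2) = 8*R**2)
s(n, u) = n + u (s(n, u) = u + n = n + u)
V(t, j) = j/11 (V(t, j) = j*(1/11) = j/11)
76*(V(5, g) + s(Q(-5), 9)) = 76*((1/11)*4 + (8*(-5)**2 + 9)) = 76*(4/11 + (8*25 + 9)) = 76*(4/11 + (200 + 9)) = 76*(4/11 + 209) = 76*(2303/11) = 175028/11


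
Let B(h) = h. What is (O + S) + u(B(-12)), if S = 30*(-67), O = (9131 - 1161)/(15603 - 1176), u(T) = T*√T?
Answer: -28990300/14427 - 24*I*√3 ≈ -2009.4 - 41.569*I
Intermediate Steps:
u(T) = T^(3/2)
O = 7970/14427 ≈ 0.55244
S = -2010
(O + S) + u(B(-12)) = (7970/14427 - 2010) + (-12)^(3/2) = -28990300/14427 - 24*I*√3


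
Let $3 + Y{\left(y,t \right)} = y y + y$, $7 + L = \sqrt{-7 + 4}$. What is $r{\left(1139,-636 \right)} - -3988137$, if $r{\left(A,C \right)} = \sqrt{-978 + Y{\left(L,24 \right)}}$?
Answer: $3988137 + \sqrt{-942 - 13 i \sqrt{3}} \approx 3.9881 \cdot 10^{6} - 30.694 i$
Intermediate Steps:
$L = -7 + i \sqrt{3}$ ($L = -7 + \sqrt{-7 + 4} = -7 + \sqrt{-3} = -7 + i \sqrt{3} \approx -7.0 + 1.732 i$)
$Y{\left(y,t \right)} = -3 + y + y^{2}$ ($Y{\left(y,t \right)} = -3 + \left(y y + y\right) = -3 + \left(y^{2} + y\right) = -3 + \left(y + y^{2}\right) = -3 + y + y^{2}$)
$r{\left(A,C \right)} = \sqrt{-988 + \left(-7 + i \sqrt{3}\right)^{2} + i \sqrt{3}}$ ($r{\left(A,C \right)} = \sqrt{-978 - \left(10 - \left(-7 + i \sqrt{3}\right)^{2} - i \sqrt{3}\right)} = \sqrt{-978 + \left(-10 + \left(-7 + i \sqrt{3}\right)^{2} + i \sqrt{3}\right)} = \sqrt{-988 + \left(-7 + i \sqrt{3}\right)^{2} + i \sqrt{3}}$)
$r{\left(1139,-636 \right)} - -3988137 = \sqrt{-942 - 13 i \sqrt{3}} - -3988137 = \sqrt{-942 - 13 i \sqrt{3}} + 3988137 = 3988137 + \sqrt{-942 - 13 i \sqrt{3}}$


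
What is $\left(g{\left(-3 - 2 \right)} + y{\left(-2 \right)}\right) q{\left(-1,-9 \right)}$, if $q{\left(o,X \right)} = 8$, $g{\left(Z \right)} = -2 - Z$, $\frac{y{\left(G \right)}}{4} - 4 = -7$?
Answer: $-72$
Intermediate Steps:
$y{\left(G \right)} = -12$ ($y{\left(G \right)} = 16 + 4 \left(-7\right) = 16 - 28 = -12$)
$\left(g{\left(-3 - 2 \right)} + y{\left(-2 \right)}\right) q{\left(-1,-9 \right)} = \left(\left(-2 - \left(-3 - 2\right)\right) - 12\right) 8 = \left(\left(-2 - -5\right) - 12\right) 8 = \left(\left(-2 + 5\right) - 12\right) 8 = \left(3 - 12\right) 8 = \left(-9\right) 8 = -72$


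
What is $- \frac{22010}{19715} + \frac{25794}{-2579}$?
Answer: $- \frac{113058500}{10168997} \approx -11.118$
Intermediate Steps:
$- \frac{22010}{19715} + \frac{25794}{-2579} = \left(-22010\right) \frac{1}{19715} + 25794 \left(- \frac{1}{2579}\right) = - \frac{4402}{3943} - \frac{25794}{2579} = - \frac{113058500}{10168997}$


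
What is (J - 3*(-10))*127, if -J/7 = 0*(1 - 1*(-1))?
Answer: 3810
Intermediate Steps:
J = 0 (J = -0*(1 - 1*(-1)) = -0*(1 + 1) = -0*2 = -7*0 = 0)
(J - 3*(-10))*127 = (0 - 3*(-10))*127 = (0 + 30)*127 = 30*127 = 3810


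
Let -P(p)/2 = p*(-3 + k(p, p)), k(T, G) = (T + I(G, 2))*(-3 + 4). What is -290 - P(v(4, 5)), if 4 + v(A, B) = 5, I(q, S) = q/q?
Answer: -292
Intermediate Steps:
I(q, S) = 1
v(A, B) = 1 (v(A, B) = -4 + 5 = 1)
k(T, G) = 1 + T (k(T, G) = (T + 1)*(-3 + 4) = (1 + T)*1 = 1 + T)
P(p) = -2*p*(-2 + p) (P(p) = -2*p*(-3 + (1 + p)) = -2*p*(-2 + p))
-290 - P(v(4, 5)) = -290 - 2*(2 - 1*1) = -290 - 2*(2 - 1) = -290 - 2 = -292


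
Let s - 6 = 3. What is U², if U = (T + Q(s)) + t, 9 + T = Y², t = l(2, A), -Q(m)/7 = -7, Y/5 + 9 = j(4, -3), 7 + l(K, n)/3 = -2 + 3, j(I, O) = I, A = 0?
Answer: 418609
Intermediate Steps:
l(K, n) = -18 (l(K, n) = -21 + 3*(-2 + 3) = -21 + 3*1 = -21 + 3 = -18)
Y = -25 (Y = -45 + 5*4 = -45 + 20 = -25)
s = 9 (s = 6 + 3 = 9)
Q(m) = 49 (Q(m) = -7*(-7) = 49)
t = -18
T = 616 (T = -9 + (-25)² = -9 + 625 = 616)
U = 647 (U = (616 + 49) - 18 = 665 - 18 = 647)
U² = 647² = 418609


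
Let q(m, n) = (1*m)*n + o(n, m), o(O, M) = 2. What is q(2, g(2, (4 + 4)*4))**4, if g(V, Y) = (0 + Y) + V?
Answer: 24010000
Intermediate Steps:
g(V, Y) = V + Y (g(V, Y) = Y + V = V + Y)
q(m, n) = 2 + m*n (q(m, n) = (1*m)*n + 2 = m*n + 2 = 2 + m*n)
q(2, g(2, (4 + 4)*4))**4 = (2 + 2*(2 + (4 + 4)*4))**4 = (2 + 2*(2 + 8*4))**4 = (2 + 2*(2 + 32))**4 = (2 + 2*34)**4 = (2 + 68)**4 = 70**4 = 24010000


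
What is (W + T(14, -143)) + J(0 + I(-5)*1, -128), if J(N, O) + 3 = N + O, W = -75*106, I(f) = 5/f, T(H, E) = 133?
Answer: -7949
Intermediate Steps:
W = -7950
J(N, O) = -3 + N + O (J(N, O) = -3 + (N + O) = -3 + N + O)
(W + T(14, -143)) + J(0 + I(-5)*1, -128) = (-7950 + 133) + (-3 + (0 + (5/(-5))*1) - 128) = -7817 + (-3 + (0 + (5*(-⅕))*1) - 128) = -7817 + (-3 + (0 - 1*1) - 128) = -7817 + (-3 + (0 - 1) - 128) = -7817 + (-3 - 1 - 128) = -7817 - 132 = -7949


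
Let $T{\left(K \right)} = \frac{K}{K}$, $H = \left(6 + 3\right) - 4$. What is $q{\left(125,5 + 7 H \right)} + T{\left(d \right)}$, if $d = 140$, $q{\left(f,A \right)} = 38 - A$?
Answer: $-1$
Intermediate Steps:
$H = 5$ ($H = 9 - 4 = 5$)
$T{\left(K \right)} = 1$
$q{\left(125,5 + 7 H \right)} + T{\left(d \right)} = \left(38 - \left(5 + 7 \cdot 5\right)\right) + 1 = \left(38 - \left(5 + 35\right)\right) + 1 = \left(38 - 40\right) + 1 = -2 + 1 = -1$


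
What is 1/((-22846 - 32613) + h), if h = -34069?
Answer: -1/89528 ≈ -1.1170e-5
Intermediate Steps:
1/((-22846 - 32613) + h) = 1/((-22846 - 32613) - 34069) = 1/(-55459 - 34069) = 1/(-89528) = -1/89528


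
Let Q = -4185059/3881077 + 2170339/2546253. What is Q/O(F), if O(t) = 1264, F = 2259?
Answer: -279120782353/1561388224807998 ≈ -0.00017876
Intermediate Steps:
Q = -2232966258824/9882203954481 (Q = -4185059*1/3881077 + 2170339*(1/2546253) = -4185059/3881077 + 2170339/2546253 = -2232966258824/9882203954481 ≈ -0.22596)
Q/O(F) = -2232966258824/9882203954481/1264 = -2232966258824/9882203954481*1/1264 = -279120782353/1561388224807998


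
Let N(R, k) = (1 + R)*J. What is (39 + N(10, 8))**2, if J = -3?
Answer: 36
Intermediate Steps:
N(R, k) = -3 - 3*R (N(R, k) = (1 + R)*(-3) = -3 - 3*R)
(39 + N(10, 8))**2 = (39 + (-3 - 3*10))**2 = (39 + (-3 - 30))**2 = (39 - 33)**2 = 6**2 = 36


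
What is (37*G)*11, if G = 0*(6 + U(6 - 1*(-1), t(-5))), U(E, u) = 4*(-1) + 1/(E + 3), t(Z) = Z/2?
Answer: 0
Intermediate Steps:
t(Z) = Z/2 (t(Z) = Z*(½) = Z/2)
U(E, u) = -4 + 1/(3 + E)
G = 0 (G = 0*(6 + (-11 - 4*(6 - 1*(-1)))/(3 + (6 - 1*(-1)))) = 0*(6 + (-11 - 4*(6 + 1))/(3 + (6 + 1))) = 0*(6 + (-11 - 4*7)/(3 + 7)) = 0*(6 + (-11 - 28)/10) = 0*(6 + (⅒)*(-39)) = 0*(6 - 39/10) = 0*(21/10) = 0)
(37*G)*11 = (37*0)*11 = 0*11 = 0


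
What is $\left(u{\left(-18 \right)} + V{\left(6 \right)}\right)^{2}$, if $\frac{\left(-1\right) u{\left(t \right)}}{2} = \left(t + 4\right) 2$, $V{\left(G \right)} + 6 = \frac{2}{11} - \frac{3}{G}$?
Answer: $\frac{1194649}{484} \approx 2468.3$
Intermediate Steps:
$V{\left(G \right)} = - \frac{64}{11} - \frac{3}{G}$ ($V{\left(G \right)} = -6 + \left(\frac{2}{11} - \frac{3}{G}\right) = - \frac{64}{11} - \frac{3}{G}$)
$u{\left(t \right)} = -16 - 4 t$ ($u{\left(t \right)} = - 2 \left(t + 4\right) 2 = - 2 \left(4 + t\right) 2 = - 2 \left(8 + 2 t\right) = -16 - 4 t$)
$\left(u{\left(-18 \right)} + V{\left(6 \right)}\right)^{2} = \left(\left(-16 - -72\right) - \left(\frac{64}{11} + \frac{3}{6}\right)\right)^{2} = \left(\left(-16 + 72\right) - \frac{139}{22}\right)^{2} = \left(56 - \frac{139}{22}\right)^{2} = \left(\frac{1093}{22}\right)^{2} = \frac{1194649}{484}$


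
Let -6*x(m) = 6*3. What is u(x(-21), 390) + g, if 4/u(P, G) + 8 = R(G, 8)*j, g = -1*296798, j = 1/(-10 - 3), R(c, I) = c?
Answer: -5639164/19 ≈ -2.9680e+5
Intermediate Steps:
j = -1/13 (j = 1/(-13) = -1/13 ≈ -0.076923)
x(m) = -3
g = -296798
u(P, G) = 4/(-8 - G/13) (u(P, G) = 4/(-8 + G*(-1/13)) = 4/(-8 - G/13))
u(x(-21), 390) + g = -52/(104 + 390) - 296798 = -52/494 - 296798 = -52*1/494 - 296798 = -2/19 - 296798 = -5639164/19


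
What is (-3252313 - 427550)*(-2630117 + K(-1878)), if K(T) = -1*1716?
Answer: 9684784878879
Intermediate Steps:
K(T) = -1716
(-3252313 - 427550)*(-2630117 + K(-1878)) = (-3252313 - 427550)*(-2630117 - 1716) = -3679863*(-2631833) = 9684784878879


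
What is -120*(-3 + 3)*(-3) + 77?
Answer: 77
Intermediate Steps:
-120*(-3 + 3)*(-3) + 77 = -0*(-3) + 77 = -120*0 + 77 = 0 + 77 = 77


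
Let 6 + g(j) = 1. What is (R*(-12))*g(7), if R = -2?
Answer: -120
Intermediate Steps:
g(j) = -5 (g(j) = -6 + 1 = -5)
(R*(-12))*g(7) = -2*(-12)*(-5) = 24*(-5) = -120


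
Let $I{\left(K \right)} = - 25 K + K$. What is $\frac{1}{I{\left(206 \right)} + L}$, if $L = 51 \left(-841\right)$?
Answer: $- \frac{1}{47835} \approx -2.0905 \cdot 10^{-5}$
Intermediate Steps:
$I{\left(K \right)} = - 24 K$
$L = -42891$
$\frac{1}{I{\left(206 \right)} + L} = \frac{1}{\left(-24\right) 206 - 42891} = \frac{1}{-4944 - 42891} = \frac{1}{-47835} = - \frac{1}{47835}$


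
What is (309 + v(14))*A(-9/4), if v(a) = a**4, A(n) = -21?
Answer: -813225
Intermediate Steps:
(309 + v(14))*A(-9/4) = (309 + 14**4)*(-21) = (309 + 38416)*(-21) = 38725*(-21) = -813225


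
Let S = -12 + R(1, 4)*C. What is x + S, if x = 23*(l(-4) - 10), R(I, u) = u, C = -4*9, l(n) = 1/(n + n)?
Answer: -3111/8 ≈ -388.88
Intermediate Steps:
l(n) = 1/(2*n)
C = -36
x = -1863/8 (x = 23*((½)/(-4) - 10) = 23*((½)*(-¼) - 10) = 23*(-⅛ - 10) = 23*(-81/8) = -1863/8 ≈ -232.88)
S = -156 (S = -12 + 4*(-36) = -12 - 144 = -156)
x + S = -1863/8 - 156 = -3111/8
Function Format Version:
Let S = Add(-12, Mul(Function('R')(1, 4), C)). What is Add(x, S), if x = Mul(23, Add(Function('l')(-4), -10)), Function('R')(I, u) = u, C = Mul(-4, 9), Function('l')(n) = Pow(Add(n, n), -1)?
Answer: Rational(-3111, 8) ≈ -388.88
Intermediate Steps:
Function('l')(n) = Mul(Rational(1, 2), Pow(n, -1)) (Function('l')(n) = Pow(Mul(2, n), -1) = Mul(Rational(1, 2), Pow(n, -1)))
C = -36
x = Rational(-1863, 8) (x = Mul(23, Add(Mul(Rational(1, 2), Pow(-4, -1)), -10)) = Mul(23, Add(Mul(Rational(1, 2), Rational(-1, 4)), -10)) = Mul(23, Add(Rational(-1, 8), -10)) = Mul(23, Rational(-81, 8)) = Rational(-1863, 8) ≈ -232.88)
S = -156 (S = Add(-12, Mul(4, -36)) = Add(-12, -144) = -156)
Add(x, S) = Add(Rational(-1863, 8), -156) = Rational(-3111, 8)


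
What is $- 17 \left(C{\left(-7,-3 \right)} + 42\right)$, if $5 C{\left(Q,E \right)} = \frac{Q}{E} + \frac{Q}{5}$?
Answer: $- \frac{53788}{75} \approx -717.17$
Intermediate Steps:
$C{\left(Q,E \right)} = \frac{Q}{25} + \frac{Q}{5 E}$ ($C{\left(Q,E \right)} = \frac{\frac{Q}{E} + \frac{Q}{5}}{5} = \frac{\frac{Q}{5} + \frac{Q}{E}}{5} = \frac{Q}{25} + \frac{Q}{5 E}$)
$- 17 \left(C{\left(-7,-3 \right)} + 42\right) = - 17 \left(\frac{1}{25} \left(-7\right) \frac{1}{-3} \left(5 - 3\right) + 42\right) = - 17 \left(\frac{1}{25} \left(-7\right) \left(- \frac{1}{3}\right) 2 + 42\right) = - 17 \left(\frac{14}{75} + 42\right) = \left(-17\right) \frac{3164}{75} = - \frac{53788}{75}$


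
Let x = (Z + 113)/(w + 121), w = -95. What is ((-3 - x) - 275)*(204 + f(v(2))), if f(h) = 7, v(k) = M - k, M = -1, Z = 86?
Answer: -1567097/26 ≈ -60273.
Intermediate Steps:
x = 199/26 (x = (86 + 113)/(-95 + 121) = 199/26 ≈ 7.6538)
v(k) = -1 - k
((-3 - x) - 275)*(204 + f(v(2))) = ((-3 - 1*199/26) - 275)*(204 + 7) = ((-3 - 199/26) - 275)*211 = (-277/26 - 275)*211 = -7427/26*211 = -1567097/26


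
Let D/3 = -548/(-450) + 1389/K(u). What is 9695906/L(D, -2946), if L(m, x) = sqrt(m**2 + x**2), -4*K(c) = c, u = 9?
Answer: 363596475*sqrt(17009017594)/17009017594 ≈ 2787.9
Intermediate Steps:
K(c) = -c/4
D = -138626/75 (D = 3*(-548/(-450) + 1389/((-1/4*9))) = 3*(-548*(-1/450) + 1389/(-9/4)) = 3*(274/225 + 1389*(-4/9)) = 3*(274/225 - 1852/3) = 3*(-138626/225) = -138626/75 ≈ -1848.3)
9695906/L(D, -2946) = 9695906/(sqrt((-138626/75)**2 + (-2946)**2)) = 9695906/(sqrt(19217167876/5625 + 8678916)) = 9695906/(sqrt(68036070376/5625)) = 9695906/((2*sqrt(17009017594)/75)) = 9695906*(75*sqrt(17009017594)/34018035188) = 363596475*sqrt(17009017594)/17009017594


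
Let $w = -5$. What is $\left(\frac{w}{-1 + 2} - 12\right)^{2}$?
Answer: $289$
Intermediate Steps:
$\left(\frac{w}{-1 + 2} - 12\right)^{2} = \left(- \frac{5}{-1 + 2} - 12\right)^{2} = \left(- \frac{5}{1} - 12\right)^{2} = \left(\left(-5\right) 1 - 12\right)^{2} = \left(-5 - 12\right)^{2} = \left(-17\right)^{2} = 289$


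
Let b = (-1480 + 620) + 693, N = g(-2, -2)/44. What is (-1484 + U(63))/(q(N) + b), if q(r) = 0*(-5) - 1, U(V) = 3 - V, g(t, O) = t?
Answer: 193/21 ≈ 9.1905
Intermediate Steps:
N = -1/22 (N = -2/44 = -2*1/44 = -1/22 ≈ -0.045455)
q(r) = -1 (q(r) = 0 - 1 = -1)
b = -167 (b = -860 + 693 = -167)
(-1484 + U(63))/(q(N) + b) = (-1484 + (3 - 1*63))/(-1 - 167) = (-1484 + (3 - 63))/(-168) = (-1484 - 60)*(-1/168) = -1544*(-1/168) = 193/21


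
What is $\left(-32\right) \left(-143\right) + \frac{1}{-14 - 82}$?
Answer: $\frac{439295}{96} \approx 4576.0$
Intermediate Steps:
$\left(-32\right) \left(-143\right) + \frac{1}{-14 - 82} = 4576 + \frac{1}{-96} = 4576 - \frac{1}{96} = \frac{439295}{96}$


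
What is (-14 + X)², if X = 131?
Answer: 13689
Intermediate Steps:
(-14 + X)² = (-14 + 131)² = 117² = 13689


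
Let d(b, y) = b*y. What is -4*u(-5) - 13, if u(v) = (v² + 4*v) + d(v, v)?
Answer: -133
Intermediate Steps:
u(v) = 2*v² + 4*v (u(v) = (v² + 4*v) + v*v = (v² + 4*v) + v² = 2*v² + 4*v)
-4*u(-5) - 13 = -8*(-5)*(2 - 5) - 13 = -8*(-5)*(-3) - 13 = -4*30 - 13 = -120 - 13 = -133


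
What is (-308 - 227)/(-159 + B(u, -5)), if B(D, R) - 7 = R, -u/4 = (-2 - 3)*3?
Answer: 535/157 ≈ 3.4076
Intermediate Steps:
u = 60 (u = -4*(-2 - 3)*3 = -(-20)*3 = -4*(-15) = 60)
B(D, R) = 7 + R
(-308 - 227)/(-159 + B(u, -5)) = (-308 - 227)/(-159 + (7 - 5)) = -535/(-159 + 2) = -535/(-157) = -535*(-1/157) = 535/157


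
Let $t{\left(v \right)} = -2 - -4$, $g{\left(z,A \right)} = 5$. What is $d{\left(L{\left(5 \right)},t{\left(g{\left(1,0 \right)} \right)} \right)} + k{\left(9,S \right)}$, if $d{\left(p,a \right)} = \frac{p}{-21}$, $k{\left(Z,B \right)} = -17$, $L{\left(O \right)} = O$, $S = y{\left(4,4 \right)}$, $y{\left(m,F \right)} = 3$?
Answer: $- \frac{362}{21} \approx -17.238$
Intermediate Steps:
$t{\left(v \right)} = 2$ ($t{\left(v \right)} = -2 + 4 = 2$)
$S = 3$
$d{\left(p,a \right)} = - \frac{p}{21}$ ($d{\left(p,a \right)} = p \left(- \frac{1}{21}\right) = - \frac{p}{21}$)
$d{\left(L{\left(5 \right)},t{\left(g{\left(1,0 \right)} \right)} \right)} + k{\left(9,S \right)} = \left(- \frac{1}{21}\right) 5 - 17 = - \frac{5}{21} - 17 = - \frac{362}{21}$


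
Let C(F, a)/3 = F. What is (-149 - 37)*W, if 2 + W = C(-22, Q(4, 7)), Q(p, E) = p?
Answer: 12648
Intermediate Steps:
C(F, a) = 3*F
W = -68 (W = -2 + 3*(-22) = -2 - 66 = -68)
(-149 - 37)*W = (-149 - 37)*(-68) = -186*(-68) = 12648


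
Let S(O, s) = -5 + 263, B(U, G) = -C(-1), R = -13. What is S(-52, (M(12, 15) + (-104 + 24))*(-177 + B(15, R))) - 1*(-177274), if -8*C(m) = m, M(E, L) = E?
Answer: 177532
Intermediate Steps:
C(m) = -m/8
B(U, G) = -⅛ (B(U, G) = -(-1)*(-1)/8 = -1*⅛ = -⅛)
S(O, s) = 258
S(-52, (M(12, 15) + (-104 + 24))*(-177 + B(15, R))) - 1*(-177274) = 258 - 1*(-177274) = 258 + 177274 = 177532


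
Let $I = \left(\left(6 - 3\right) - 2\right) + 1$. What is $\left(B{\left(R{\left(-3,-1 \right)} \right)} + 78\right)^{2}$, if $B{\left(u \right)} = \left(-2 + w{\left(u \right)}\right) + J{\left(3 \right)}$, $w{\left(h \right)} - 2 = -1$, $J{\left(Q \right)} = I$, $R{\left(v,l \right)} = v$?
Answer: $6241$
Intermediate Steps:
$I = 2$ ($I = \left(3 - 2\right) + 1 = 1 + 1 = 2$)
$J{\left(Q \right)} = 2$
$w{\left(h \right)} = 1$ ($w{\left(h \right)} = 2 - 1 = 1$)
$B{\left(u \right)} = 1$ ($B{\left(u \right)} = \left(-2 + 1\right) + 2 = -1 + 2 = 1$)
$\left(B{\left(R{\left(-3,-1 \right)} \right)} + 78\right)^{2} = \left(1 + 78\right)^{2} = 79^{2} = 6241$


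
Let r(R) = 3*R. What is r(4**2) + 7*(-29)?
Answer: -155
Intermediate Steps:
r(4**2) + 7*(-29) = 3*4**2 + 7*(-29) = 3*16 - 203 = 48 - 203 = -155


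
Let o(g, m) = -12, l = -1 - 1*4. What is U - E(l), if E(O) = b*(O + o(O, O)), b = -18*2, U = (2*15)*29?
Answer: 258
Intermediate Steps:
U = 870 (U = 30*29 = 870)
b = -36
l = -5 (l = -1 - 4 = -5)
E(O) = 432 - 36*O (E(O) = -36*(O - 12) = -36*(-12 + O) = 432 - 36*O)
U - E(l) = 870 - (432 - 36*(-5)) = 870 - (432 + 180) = 870 - 1*612 = 870 - 612 = 258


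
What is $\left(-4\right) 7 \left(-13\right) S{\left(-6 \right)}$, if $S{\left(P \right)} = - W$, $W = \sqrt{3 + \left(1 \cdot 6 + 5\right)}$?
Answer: $- 364 \sqrt{14} \approx -1362.0$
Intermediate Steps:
$W = \sqrt{14}$ ($W = \sqrt{3 + \left(6 + 5\right)} = \sqrt{3 + 11} = \sqrt{14} \approx 3.7417$)
$S{\left(P \right)} = - \sqrt{14}$
$\left(-4\right) 7 \left(-13\right) S{\left(-6 \right)} = \left(-4\right) 7 \left(-13\right) \left(- \sqrt{14}\right) = \left(-28\right) \left(-13\right) \left(- \sqrt{14}\right) = 364 \left(- \sqrt{14}\right) = - 364 \sqrt{14}$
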